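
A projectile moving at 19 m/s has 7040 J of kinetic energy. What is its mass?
m = 2·KE/v² = 2·7040/(19)² = 39.0 kg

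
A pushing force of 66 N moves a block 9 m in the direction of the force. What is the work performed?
W = F·d = (66)(9) = 594.0 J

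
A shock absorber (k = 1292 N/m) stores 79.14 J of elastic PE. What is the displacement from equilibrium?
x = √(2·PE/k) = √(2·79.14/1292) = 0.35 m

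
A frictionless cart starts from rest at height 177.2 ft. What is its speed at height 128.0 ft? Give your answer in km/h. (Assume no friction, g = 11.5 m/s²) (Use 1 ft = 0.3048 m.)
Convert to SI: h₁−h₂ = 14.9962 m
mgh₁ = mgh₂ + ½mv² ⇒ v = √(2g(h₁−h₂)) = √(2·11.5·14.9962) = 18.5718 m/s = 66.86 km/h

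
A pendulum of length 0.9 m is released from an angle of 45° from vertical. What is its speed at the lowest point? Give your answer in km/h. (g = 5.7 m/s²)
h = L(1 − cosθ) = 0.9(1 − cos45°) = 0.263604 m
v = √(2gh) = √(2·5.7·0.263604) = 1.73352 m/s = 6.241 km/h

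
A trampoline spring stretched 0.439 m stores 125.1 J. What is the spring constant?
k = 2·PE/x² = 2·125.1/(0.439)² = 1298 N/m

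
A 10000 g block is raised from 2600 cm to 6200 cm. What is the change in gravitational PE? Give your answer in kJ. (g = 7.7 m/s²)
Convert to SI: m = 10.0 kg, Δh = 36.0 m
ΔPE = mgΔh = (10.0)(7.7)(36.0) = 2772.0 J = 2.772 kJ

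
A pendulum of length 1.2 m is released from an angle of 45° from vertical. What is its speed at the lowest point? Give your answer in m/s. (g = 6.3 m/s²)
h = L(1 − cosθ) = 1.2(1 − cos45°) = 0.351472 m
v = √(2gh) = √(2·6.3·0.351472) = 2.104 m/s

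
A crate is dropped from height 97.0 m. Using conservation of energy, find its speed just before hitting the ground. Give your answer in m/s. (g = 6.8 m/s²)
mgh = ½mv² ⇒ v = √(2gh) = √(2·6.8·97.0) = 36.32 m/s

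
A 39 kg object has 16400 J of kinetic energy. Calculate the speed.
v = √(2·KE/m) = √(2·16400/39) = 29.0 m/s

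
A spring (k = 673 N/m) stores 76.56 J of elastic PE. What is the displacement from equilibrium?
x = √(2·PE/k) = √(2·76.56/673) = 0.477 m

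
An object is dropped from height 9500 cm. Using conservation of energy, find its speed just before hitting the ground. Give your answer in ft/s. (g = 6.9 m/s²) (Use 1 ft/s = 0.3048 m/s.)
Convert to SI: h = 95.0 m
mgh = ½mv² ⇒ v = √(2gh) = √(2·6.9·95.0) = 36.2077 m/s = 118.8 ft/s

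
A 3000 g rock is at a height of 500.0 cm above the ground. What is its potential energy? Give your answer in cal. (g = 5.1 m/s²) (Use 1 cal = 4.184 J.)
Convert to SI: m = 3.0 kg, h = 5.0 m
PE = mgh = (3.0)(5.1)(5.0) = 76.5 J = 18.28 cal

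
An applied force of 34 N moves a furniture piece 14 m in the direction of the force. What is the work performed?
W = F·d = (34)(14) = 476.0 J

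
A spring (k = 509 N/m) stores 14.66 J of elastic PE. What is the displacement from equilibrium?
x = √(2·PE/k) = √(2·14.66/509) = 0.24 m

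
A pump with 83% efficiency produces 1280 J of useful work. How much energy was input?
W_in = W_out/η = 1280/0.83 = 1542 J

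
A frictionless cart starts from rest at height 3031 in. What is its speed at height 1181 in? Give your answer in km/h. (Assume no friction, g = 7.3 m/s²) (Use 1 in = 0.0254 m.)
Convert to SI: h₁−h₂ = 46.99 m
mgh₁ = mgh₂ + ½mv² ⇒ v = √(2g(h₁−h₂)) = √(2·7.3·46.99) = 26.1926 m/s = 94.29 km/h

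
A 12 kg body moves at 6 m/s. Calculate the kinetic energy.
KE = ½mv² = ½(12)(6)² = 216.0 J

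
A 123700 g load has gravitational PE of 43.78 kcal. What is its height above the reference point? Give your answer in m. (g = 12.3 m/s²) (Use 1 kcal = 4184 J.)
Convert to SI: m = 123.7 kg, PE = 183176 J
h = PE/(mg) = 183176/(123.7·12.3) = 120.4 m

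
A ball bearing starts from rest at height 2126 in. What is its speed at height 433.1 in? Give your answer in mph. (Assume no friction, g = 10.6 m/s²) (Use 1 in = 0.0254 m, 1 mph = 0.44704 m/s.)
Convert to SI: h₁−h₂ = 42.9997 m
mgh₁ = mgh₂ + ½mv² ⇒ v = √(2g(h₁−h₂)) = √(2·10.6·42.9997) = 30.1926 m/s = 67.54 mph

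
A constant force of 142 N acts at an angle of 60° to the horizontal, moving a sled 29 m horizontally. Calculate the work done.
W = F·d·cosθ = (142)(29)cos(60°) = 2059 J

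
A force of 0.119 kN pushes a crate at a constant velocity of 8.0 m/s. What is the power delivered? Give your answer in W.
Convert to SI: F = 119.0 N, v = 8.0 m/s
P = Fv = (119.0)(8.0) = 952.0 W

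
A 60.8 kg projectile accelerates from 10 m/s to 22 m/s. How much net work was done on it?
W = ΔKE = ½m(v₂² − v₁²) = ½(60.8)(22² − 10²) = 11673.6 J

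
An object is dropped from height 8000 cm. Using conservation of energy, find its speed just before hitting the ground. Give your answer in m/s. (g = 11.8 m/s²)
Convert to SI: h = 80.0 m
mgh = ½mv² ⇒ v = √(2gh) = √(2·11.8·80.0) = 43.45 m/s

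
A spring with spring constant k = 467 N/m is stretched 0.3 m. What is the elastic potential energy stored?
PE = ½kx² = ½(467)(0.3)² = 21.02 J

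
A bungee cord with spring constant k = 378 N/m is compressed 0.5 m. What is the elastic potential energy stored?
PE = ½kx² = ½(378)(0.5)² = 47.25 J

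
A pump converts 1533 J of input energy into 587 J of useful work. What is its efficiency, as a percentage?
η = W_out/W_in = 587/1533 = 38.29%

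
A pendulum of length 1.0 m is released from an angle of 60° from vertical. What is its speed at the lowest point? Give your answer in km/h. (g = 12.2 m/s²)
h = L(1 − cosθ) = 1.0(1 − cos60°) = 0.5 m
v = √(2gh) = √(2·12.2·0.5) = 3.49285 m/s = 12.57 km/h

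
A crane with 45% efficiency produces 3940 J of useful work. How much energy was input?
W_in = W_out/η = 3940/0.45 = 8756 J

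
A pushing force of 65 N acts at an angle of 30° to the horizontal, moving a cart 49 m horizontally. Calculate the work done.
W = F·d·cosθ = (65)(49)cos(30°) = 2758 J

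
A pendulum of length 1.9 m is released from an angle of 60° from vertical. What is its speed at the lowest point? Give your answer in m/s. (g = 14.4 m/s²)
h = L(1 − cosθ) = 1.9(1 − cos60°) = 0.95 m
v = √(2gh) = √(2·14.4·0.95) = 5.231 m/s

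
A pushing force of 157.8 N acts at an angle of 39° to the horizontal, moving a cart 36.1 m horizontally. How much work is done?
W = F·d·cosθ = (157.8)(36.1)cos(39°) = 4427 J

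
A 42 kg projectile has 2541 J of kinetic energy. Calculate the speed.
v = √(2·KE/m) = √(2·2541/42) = 11.0 m/s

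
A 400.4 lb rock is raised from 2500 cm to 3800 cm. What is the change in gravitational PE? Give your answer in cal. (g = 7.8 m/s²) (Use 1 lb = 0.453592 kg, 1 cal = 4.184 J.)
Convert to SI: m = 181.618 kg, Δh = 13.0 m
ΔPE = mgΔh = (181.618)(7.8)(13.0) = 18416.1 J = 4402 cal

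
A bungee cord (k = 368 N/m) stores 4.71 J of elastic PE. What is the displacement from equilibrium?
x = √(2·PE/k) = √(2·4.71/368) = 0.16 m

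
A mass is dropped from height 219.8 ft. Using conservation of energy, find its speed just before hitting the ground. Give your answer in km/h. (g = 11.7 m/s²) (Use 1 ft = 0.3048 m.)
Convert to SI: h = 66.995 m
mgh = ½mv² ⇒ v = √(2gh) = √(2·11.7·66.995) = 39.594 m/s = 142.5 km/h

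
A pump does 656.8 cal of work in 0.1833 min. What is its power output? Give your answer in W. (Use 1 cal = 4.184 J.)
Convert to SI: W = 2748.05 J, t = 10.998 s
P = W/t = 2748.05/10.998 = 249.9 W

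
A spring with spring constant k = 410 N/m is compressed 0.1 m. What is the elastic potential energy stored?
PE = ½kx² = ½(410)(0.1)² = 2.05 J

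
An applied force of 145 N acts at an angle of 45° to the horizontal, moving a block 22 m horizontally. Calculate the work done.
W = F·d·cosθ = (145)(22)cos(45°) = 2256 J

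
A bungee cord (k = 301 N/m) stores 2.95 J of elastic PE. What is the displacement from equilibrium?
x = √(2·PE/k) = √(2·2.95/301) = 0.14 m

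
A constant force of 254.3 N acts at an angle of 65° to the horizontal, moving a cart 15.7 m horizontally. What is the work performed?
W = F·d·cosθ = (254.3)(15.7)cos(65°) = 1687 J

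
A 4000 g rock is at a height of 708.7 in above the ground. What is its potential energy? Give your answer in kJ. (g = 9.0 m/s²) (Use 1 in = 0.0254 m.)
Convert to SI: m = 4.0 kg, h = 18.001 m
PE = mgh = (4.0)(9.0)(18.001) = 648.035 J = 0.648 kJ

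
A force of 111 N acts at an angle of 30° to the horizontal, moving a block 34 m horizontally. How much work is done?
W = F·d·cosθ = (111)(34)cos(30°) = 3268 J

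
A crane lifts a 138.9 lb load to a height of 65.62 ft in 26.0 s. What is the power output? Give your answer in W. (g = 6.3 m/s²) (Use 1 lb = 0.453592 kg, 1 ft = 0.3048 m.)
Convert to SI: m = 63.0039 kg, h = 20.001 m, t = 26.0 s
P = mgh/t = (63.0039)(6.3)(20.001)/26.0 = 305.3 W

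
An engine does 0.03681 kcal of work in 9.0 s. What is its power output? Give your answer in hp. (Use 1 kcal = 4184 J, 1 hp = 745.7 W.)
Convert to SI: W = 154.013 J, t = 9.0 s
P = W/t = 154.013/9.0 = 17.1126 W = 0.02295 hp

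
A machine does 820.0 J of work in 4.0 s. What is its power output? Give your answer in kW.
P = W/t = 820.0/4.0 = 205.0 W = 0.205 kW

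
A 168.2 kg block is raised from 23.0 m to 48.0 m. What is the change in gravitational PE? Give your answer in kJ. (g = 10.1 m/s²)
ΔPE = mgΔh = (168.2)(10.1)(25.0) = 42470.5 J = 42.47 kJ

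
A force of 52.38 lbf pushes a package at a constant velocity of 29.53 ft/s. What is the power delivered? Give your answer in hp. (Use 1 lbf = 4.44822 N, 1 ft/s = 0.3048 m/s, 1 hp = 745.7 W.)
Convert to SI: F = 232.998 N, v = 9.00074 m/s
P = Fv = (232.998)(9.00074) = 2097.15 W = 2.812 hp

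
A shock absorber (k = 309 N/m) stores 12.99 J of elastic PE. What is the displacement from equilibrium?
x = √(2·PE/k) = √(2·12.99/309) = 0.29 m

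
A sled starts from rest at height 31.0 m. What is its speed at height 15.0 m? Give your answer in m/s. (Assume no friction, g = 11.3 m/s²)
mgh₁ = mgh₂ + ½mv² ⇒ v = √(2g(h₁−h₂)) = √(2·11.3·16.0) = 19.02 m/s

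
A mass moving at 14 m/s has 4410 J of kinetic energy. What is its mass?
m = 2·KE/v² = 2·4410/(14)² = 45.0 kg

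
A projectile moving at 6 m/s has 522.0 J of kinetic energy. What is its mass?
m = 2·KE/v² = 2·522.0/(6)² = 29.0 kg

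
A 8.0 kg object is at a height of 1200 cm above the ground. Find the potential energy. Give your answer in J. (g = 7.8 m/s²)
Convert to SI: m = 8.0 kg, h = 12.0 m
PE = mgh = (8.0)(7.8)(12.0) = 748.8 J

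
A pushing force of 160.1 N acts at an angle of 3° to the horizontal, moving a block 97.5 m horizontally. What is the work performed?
W = F·d·cosθ = (160.1)(97.5)cos(3°) = 15590 J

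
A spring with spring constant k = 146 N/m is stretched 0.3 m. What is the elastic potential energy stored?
PE = ½kx² = ½(146)(0.3)² = 6.57 J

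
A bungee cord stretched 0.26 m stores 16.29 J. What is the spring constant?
k = 2·PE/x² = 2·16.29/(0.26)² = 482.0 N/m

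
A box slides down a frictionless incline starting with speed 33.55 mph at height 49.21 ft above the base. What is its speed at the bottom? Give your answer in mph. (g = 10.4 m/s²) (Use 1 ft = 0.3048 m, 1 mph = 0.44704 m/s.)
Convert to SI: v₀ = 14.9982 m/s, h = 14.9992 m
½mv₀² + mgh = ½mv² ⇒ v = √(v₀² + 2gh) = √(14.9982² + 2·10.4·14.9992) = 23.1717 m/s = 51.83 mph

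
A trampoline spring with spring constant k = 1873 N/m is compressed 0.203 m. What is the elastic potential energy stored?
PE = ½kx² = ½(1873)(0.203)² = 38.59 J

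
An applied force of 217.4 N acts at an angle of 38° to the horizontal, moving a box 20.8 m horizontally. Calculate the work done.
W = F·d·cosθ = (217.4)(20.8)cos(38°) = 3563 J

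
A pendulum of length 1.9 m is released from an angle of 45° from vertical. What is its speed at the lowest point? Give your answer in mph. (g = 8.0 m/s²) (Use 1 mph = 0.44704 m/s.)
h = L(1 − cosθ) = 1.9(1 − cos45°) = 0.556497 m
v = √(2gh) = √(2·8.0·0.556497) = 2.98395 m/s = 6.675 mph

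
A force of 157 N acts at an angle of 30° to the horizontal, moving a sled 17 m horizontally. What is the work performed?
W = F·d·cosθ = (157)(17)cos(30°) = 2311 J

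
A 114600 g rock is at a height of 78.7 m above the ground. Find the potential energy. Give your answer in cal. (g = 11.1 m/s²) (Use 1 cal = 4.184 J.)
Convert to SI: m = 114.6 kg, h = 78.7 m
PE = mgh = (114.6)(11.1)(78.7) = 100111 J = 23930 cal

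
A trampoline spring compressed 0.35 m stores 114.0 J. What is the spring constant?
k = 2·PE/x² = 2·114.0/(0.35)² = 1861 N/m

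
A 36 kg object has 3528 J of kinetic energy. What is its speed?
v = √(2·KE/m) = √(2·3528/36) = 14.0 m/s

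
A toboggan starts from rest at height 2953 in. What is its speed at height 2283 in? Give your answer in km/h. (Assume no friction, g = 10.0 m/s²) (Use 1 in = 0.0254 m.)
Convert to SI: h₁−h₂ = 17.018 m
mgh₁ = mgh₂ + ½mv² ⇒ v = √(2g(h₁−h₂)) = √(2·10.0·17.018) = 18.4488 m/s = 66.42 km/h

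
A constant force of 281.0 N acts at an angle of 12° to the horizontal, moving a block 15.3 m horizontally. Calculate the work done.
W = F·d·cosθ = (281.0)(15.3)cos(12°) = 4205 J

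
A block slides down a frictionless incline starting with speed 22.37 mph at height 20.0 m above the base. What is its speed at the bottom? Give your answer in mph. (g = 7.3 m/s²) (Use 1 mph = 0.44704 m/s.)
Convert to SI: v₀ = 10.0003 m/s, h = 20.0 m
½mv₀² + mgh = ½mv² ⇒ v = √(v₀² + 2gh) = √(10.0003² + 2·7.3·20.0) = 19.7991 m/s = 44.29 mph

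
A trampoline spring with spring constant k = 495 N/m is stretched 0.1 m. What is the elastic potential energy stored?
PE = ½kx² = ½(495)(0.1)² = 2.475 J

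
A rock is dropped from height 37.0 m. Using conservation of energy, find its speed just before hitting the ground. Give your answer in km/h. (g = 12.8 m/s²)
mgh = ½mv² ⇒ v = √(2gh) = √(2·12.8·37.0) = 30.7766 m/s = 110.8 km/h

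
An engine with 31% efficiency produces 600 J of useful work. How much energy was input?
W_in = W_out/η = 600/0.31 = 1935 J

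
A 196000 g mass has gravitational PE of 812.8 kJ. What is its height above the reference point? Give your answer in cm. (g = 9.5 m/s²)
Convert to SI: m = 196.0 kg, PE = 812800 J
h = PE/(mg) = 812800/(196.0·9.5) = 436.52 m = 43650 cm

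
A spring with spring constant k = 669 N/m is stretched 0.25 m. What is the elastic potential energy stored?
PE = ½kx² = ½(669)(0.25)² = 20.91 J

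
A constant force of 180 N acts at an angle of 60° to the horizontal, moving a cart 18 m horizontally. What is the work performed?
W = F·d·cosθ = (180)(18)cos(60°) = 1620 J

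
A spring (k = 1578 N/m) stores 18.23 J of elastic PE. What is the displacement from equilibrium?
x = √(2·PE/k) = √(2·18.23/1578) = 0.152 m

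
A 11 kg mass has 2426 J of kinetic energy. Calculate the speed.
v = √(2·KE/m) = √(2·2426/11) = 21.0 m/s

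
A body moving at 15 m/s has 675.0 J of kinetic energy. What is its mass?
m = 2·KE/v² = 2·675.0/(15)² = 6.0 kg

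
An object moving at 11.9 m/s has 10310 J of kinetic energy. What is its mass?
m = 2·KE/v² = 2·10310/(11.9)² = 145.6 kg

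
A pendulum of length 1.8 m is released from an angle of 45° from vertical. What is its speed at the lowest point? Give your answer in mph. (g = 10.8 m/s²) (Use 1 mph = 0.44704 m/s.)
h = L(1 − cosθ) = 1.8(1 − cos45°) = 0.527208 m
v = √(2gh) = √(2·10.8·0.527208) = 3.37456 m/s = 7.549 mph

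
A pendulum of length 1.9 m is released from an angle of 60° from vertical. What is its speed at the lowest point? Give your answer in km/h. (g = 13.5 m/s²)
h = L(1 − cosθ) = 1.9(1 − cos60°) = 0.95 m
v = √(2gh) = √(2·13.5·0.95) = 5.06458 m/s = 18.23 km/h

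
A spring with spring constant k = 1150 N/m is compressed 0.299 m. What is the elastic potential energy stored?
PE = ½kx² = ½(1150)(0.299)² = 51.41 J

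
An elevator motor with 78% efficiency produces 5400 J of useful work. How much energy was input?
W_in = W_out/η = 5400/0.78 = 6923 J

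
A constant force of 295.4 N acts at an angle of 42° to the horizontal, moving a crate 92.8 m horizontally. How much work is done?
W = F·d·cosθ = (295.4)(92.8)cos(42°) = 20370 J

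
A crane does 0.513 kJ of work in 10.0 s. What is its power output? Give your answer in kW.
Convert to SI: W = 513.0 J, t = 10.0 s
P = W/t = 513.0/10.0 = 51.3 W = 0.0513 kW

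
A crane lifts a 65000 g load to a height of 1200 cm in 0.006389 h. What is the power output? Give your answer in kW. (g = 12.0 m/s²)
Convert to SI: m = 65.0 kg, h = 12.0 m, t = 23.0004 s
P = mgh/t = (65.0)(12.0)(12.0)/23.0004 = 406.949 W = 0.4069 kW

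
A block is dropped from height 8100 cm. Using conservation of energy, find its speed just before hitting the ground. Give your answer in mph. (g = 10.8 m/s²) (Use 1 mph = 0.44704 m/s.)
Convert to SI: h = 81.0 m
mgh = ½mv² ⇒ v = √(2gh) = √(2·10.8·81.0) = 41.8282 m/s = 93.57 mph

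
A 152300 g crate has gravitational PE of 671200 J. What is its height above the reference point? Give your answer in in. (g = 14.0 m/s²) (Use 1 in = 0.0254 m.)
Convert to SI: m = 152.3 kg, PE = 671200 J
h = PE/(mg) = 671200/(152.3·14.0) = 314.792 m = 12390 in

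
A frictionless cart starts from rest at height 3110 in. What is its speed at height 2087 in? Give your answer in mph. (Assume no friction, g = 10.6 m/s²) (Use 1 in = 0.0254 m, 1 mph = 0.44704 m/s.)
Convert to SI: h₁−h₂ = 25.9842 m
mgh₁ = mgh₂ + ½mv² ⇒ v = √(2g(h₁−h₂)) = √(2·10.6·25.9842) = 23.4705 m/s = 52.5 mph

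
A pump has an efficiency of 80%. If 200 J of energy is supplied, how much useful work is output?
W_out = η·W_in = 0.8·200 = 160.0 J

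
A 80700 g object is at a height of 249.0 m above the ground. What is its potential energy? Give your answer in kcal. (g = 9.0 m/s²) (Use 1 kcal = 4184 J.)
Convert to SI: m = 80.7 kg, h = 249.0 m
PE = mgh = (80.7)(9.0)(249.0) = 180849 J = 43.22 kcal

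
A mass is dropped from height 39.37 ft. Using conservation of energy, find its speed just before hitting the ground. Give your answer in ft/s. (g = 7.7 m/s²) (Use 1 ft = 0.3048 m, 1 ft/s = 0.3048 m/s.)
Convert to SI: h = 12.0 m
mgh = ½mv² ⇒ v = √(2gh) = √(2·7.7·12.0) = 13.5941 m/s = 44.6 ft/s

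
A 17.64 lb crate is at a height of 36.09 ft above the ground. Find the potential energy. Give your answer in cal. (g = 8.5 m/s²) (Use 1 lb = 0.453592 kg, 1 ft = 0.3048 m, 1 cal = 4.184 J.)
Convert to SI: m = 8.00136 kg, h = 11.0002 m
PE = mgh = (8.00136)(8.5)(11.0002) = 748.143 J = 178.8 cal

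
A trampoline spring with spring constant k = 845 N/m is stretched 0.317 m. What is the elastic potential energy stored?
PE = ½kx² = ½(845)(0.317)² = 42.46 J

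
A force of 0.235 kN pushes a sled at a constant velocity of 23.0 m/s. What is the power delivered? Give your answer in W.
Convert to SI: F = 235.0 N, v = 23.0 m/s
P = Fv = (235.0)(23.0) = 5405 W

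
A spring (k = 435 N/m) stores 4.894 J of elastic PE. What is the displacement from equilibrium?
x = √(2·PE/k) = √(2·4.894/435) = 0.15 m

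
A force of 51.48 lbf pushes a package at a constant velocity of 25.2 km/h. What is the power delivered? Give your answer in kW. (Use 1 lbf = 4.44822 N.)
Convert to SI: F = 228.994 N, v = 7.0 m/s
P = Fv = (228.994)(7.0) = 1602.96 W = 1.603 kW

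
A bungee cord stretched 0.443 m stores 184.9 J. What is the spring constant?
k = 2·PE/x² = 2·184.9/(0.443)² = 1884 N/m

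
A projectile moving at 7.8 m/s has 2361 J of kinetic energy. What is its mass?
m = 2·KE/v² = 2·2361/(7.8)² = 77.61 kg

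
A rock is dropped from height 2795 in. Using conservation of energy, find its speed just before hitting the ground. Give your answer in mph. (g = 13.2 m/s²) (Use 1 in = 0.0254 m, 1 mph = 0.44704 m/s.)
Convert to SI: h = 70.993 m
mgh = ½mv² ⇒ v = √(2gh) = √(2·13.2·70.993) = 43.2922 m/s = 96.84 mph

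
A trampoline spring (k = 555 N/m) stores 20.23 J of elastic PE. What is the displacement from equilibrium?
x = √(2·PE/k) = √(2·20.23/555) = 0.27 m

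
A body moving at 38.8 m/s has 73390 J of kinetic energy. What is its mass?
m = 2·KE/v² = 2·73390/(38.8)² = 97.5 kg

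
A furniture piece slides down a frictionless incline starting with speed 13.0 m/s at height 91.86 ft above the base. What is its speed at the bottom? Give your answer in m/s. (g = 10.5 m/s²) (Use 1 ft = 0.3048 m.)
Convert to SI: v₀ = 13.0 m/s, h = 27.9989 m
½mv₀² + mgh = ½mv² ⇒ v = √(v₀² + 2gh) = √(13.0² + 2·10.5·27.9989) = 27.51 m/s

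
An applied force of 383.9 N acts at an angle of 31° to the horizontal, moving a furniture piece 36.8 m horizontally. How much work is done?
W = F·d·cosθ = (383.9)(36.8)cos(31°) = 12110 J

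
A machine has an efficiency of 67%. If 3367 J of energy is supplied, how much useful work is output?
W_out = η·W_in = 0.67·3367 = 2255.89 J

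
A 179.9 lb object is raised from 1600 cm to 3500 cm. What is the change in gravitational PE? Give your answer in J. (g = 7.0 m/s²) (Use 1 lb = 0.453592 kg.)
Convert to SI: m = 81.6012 kg, Δh = 19.0 m
ΔPE = mgΔh = (81.6012)(7.0)(19.0) = 10850 J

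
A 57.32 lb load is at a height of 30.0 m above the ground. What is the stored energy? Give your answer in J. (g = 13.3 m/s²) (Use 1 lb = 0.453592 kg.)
Convert to SI: m = 25.9999 kg, h = 30.0 m
PE = mgh = (25.9999)(13.3)(30.0) = 10370 J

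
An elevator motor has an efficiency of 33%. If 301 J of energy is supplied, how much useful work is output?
W_out = η·W_in = 0.33·301 = 99.33 J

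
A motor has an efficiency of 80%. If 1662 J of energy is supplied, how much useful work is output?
W_out = η·W_in = 0.8·1662 = 1329.6 J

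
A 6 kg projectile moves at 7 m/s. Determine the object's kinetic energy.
KE = ½mv² = ½(6)(7)² = 147.0 J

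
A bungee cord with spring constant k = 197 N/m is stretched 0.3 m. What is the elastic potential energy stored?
PE = ½kx² = ½(197)(0.3)² = 8.865 J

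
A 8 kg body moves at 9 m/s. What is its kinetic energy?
KE = ½mv² = ½(8)(9)² = 324.0 J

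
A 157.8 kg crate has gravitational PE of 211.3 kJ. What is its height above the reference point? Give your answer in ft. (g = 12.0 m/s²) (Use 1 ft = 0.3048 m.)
Convert to SI: m = 157.8 kg, PE = 211300 J
h = PE/(mg) = 211300/(157.8·12.0) = 111.586 m = 366.1 ft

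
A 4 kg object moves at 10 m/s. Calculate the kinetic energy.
KE = ½mv² = ½(4)(10)² = 200.0 J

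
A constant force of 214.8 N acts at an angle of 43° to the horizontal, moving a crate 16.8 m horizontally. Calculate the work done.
W = F·d·cosθ = (214.8)(16.8)cos(43°) = 2639 J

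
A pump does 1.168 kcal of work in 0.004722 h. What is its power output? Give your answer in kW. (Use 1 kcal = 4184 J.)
Convert to SI: W = 4886.91 J, t = 16.9992 s
P = W/t = 4886.91/16.9992 = 287.479 W = 0.2875 kW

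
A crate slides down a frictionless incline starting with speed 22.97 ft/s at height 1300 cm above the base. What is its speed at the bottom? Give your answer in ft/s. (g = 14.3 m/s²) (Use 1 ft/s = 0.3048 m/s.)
Convert to SI: v₀ = 7.00126 m/s, h = 13.0 m
½mv₀² + mgh = ½mv² ⇒ v = √(v₀² + 2gh) = √(7.00126² + 2·14.3·13.0) = 20.5138 m/s = 67.3 ft/s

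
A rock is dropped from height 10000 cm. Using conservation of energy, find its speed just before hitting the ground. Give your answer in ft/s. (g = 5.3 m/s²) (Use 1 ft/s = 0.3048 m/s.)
Convert to SI: h = 100.0 m
mgh = ½mv² ⇒ v = √(2gh) = √(2·5.3·100.0) = 32.5576 m/s = 106.8 ft/s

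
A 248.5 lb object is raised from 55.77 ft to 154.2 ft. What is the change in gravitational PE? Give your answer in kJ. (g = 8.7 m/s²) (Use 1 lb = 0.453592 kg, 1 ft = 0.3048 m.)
Convert to SI: m = 112.718 kg, Δh = 30.0015 m
ΔPE = mgΔh = (112.718)(8.7)(30.0015) = 29420.7 J = 29.42 kJ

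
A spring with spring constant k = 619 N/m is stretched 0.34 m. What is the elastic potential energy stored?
PE = ½kx² = ½(619)(0.34)² = 35.78 J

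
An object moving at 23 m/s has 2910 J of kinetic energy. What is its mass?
m = 2·KE/v² = 2·2910/(23)² = 11.0 kg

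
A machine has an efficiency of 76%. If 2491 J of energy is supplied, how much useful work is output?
W_out = η·W_in = 0.76·2491 = 1893.16 J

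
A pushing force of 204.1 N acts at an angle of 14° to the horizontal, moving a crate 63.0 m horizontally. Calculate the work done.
W = F·d·cosθ = (204.1)(63.0)cos(14°) = 12480 J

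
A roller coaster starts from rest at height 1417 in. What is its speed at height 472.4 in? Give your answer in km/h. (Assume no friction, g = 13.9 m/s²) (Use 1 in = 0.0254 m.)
Convert to SI: h₁−h₂ = 23.9928 m
mgh₁ = mgh₂ + ½mv² ⇒ v = √(2g(h₁−h₂)) = √(2·13.9·23.9928) = 25.82636 m/s = 92.97 km/h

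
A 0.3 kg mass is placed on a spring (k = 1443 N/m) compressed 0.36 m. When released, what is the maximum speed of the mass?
½kx² = ½mv² ⇒ v = x√(k/m) = (0.36)√(1443/0.3) = 24.97 m/s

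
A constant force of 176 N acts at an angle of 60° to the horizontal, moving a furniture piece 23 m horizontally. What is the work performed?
W = F·d·cosθ = (176)(23)cos(60°) = 2024 J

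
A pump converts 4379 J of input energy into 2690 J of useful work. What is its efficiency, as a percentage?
η = W_out/W_in = 2690/4379 = 61.43%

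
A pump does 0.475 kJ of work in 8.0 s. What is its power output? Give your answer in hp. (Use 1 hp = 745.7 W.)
Convert to SI: W = 475.0 J, t = 8.0 s
P = W/t = 475.0/8.0 = 59.375 W = 0.07962 hp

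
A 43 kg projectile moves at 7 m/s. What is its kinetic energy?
KE = ½mv² = ½(43)(7)² = 1053.5 J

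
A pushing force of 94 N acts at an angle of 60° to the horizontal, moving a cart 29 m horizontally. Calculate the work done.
W = F·d·cosθ = (94)(29)cos(60°) = 1363 J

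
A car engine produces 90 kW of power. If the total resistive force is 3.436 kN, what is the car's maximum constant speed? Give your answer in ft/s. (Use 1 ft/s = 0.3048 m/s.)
Convert to SI: F = 3436.0 N
P = Fv ⇒ v = P/F = 90000 W/3436.0 N = 26.1932 m/s = 85.94 ft/s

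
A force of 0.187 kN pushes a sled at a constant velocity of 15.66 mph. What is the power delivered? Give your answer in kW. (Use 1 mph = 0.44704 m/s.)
Convert to SI: F = 187.0 N, v = 7.00065 m/s
P = Fv = (187.0)(7.00065) = 1309.12 W = 1.309 kW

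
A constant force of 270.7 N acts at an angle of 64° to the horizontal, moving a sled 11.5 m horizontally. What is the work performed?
W = F·d·cosθ = (270.7)(11.5)cos(64°) = 1365 J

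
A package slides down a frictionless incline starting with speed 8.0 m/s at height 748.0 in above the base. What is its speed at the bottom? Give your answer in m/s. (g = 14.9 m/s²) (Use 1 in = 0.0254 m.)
Convert to SI: v₀ = 8.0 m/s, h = 18.9992 m
½mv₀² + mgh = ½mv² ⇒ v = √(v₀² + 2gh) = √(8.0² + 2·14.9·18.9992) = 25.1 m/s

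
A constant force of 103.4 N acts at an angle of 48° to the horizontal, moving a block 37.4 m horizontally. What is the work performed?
W = F·d·cosθ = (103.4)(37.4)cos(48°) = 2588 J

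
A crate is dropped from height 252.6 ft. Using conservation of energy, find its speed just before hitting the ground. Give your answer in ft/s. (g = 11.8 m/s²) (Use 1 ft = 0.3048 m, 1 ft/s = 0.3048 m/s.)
Convert to SI: h = 76.9925 m
mgh = ½mv² ⇒ v = √(2gh) = √(2·11.8·76.9925) = 42.6265 m/s = 139.9 ft/s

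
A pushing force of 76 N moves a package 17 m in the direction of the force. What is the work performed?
W = F·d = (76)(17) = 1292 J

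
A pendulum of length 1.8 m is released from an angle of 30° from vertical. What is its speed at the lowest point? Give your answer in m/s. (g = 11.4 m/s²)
h = L(1 − cosθ) = 1.8(1 − cos30°) = 0.241154 m
v = √(2gh) = √(2·11.4·0.241154) = 2.345 m/s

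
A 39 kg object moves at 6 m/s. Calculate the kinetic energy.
KE = ½mv² = ½(39)(6)² = 702.0 J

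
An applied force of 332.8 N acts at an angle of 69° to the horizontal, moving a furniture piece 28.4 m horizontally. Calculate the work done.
W = F·d·cosθ = (332.8)(28.4)cos(69°) = 3387 J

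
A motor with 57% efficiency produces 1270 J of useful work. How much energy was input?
W_in = W_out/η = 1270/0.57 = 2228 J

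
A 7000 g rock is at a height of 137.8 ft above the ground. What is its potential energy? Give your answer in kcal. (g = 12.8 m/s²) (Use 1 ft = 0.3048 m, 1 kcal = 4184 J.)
Convert to SI: m = 7.0 kg, h = 42.0014 m
PE = mgh = (7.0)(12.8)(42.0014) = 3763.33 J = 0.8995 kcal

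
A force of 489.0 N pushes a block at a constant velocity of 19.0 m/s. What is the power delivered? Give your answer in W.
P = Fv = (489.0)(19.0) = 9291 W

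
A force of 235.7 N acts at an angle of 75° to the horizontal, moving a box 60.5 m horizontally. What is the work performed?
W = F·d·cosθ = (235.7)(60.5)cos(75°) = 3691 J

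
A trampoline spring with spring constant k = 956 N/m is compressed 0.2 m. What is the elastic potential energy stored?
PE = ½kx² = ½(956)(0.2)² = 19.12 J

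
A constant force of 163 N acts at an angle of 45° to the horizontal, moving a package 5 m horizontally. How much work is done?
W = F·d·cosθ = (163)(5)cos(45°) = 576.3 J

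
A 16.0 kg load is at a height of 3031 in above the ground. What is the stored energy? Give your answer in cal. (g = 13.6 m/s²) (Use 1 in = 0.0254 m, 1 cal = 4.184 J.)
Convert to SI: m = 16.0 kg, h = 76.9874 m
PE = mgh = (16.0)(13.6)(76.9874) = 16752.5 J = 4004 cal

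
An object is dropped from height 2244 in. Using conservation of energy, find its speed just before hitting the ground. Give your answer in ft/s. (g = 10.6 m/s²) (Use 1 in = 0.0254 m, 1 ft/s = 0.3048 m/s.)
Convert to SI: h = 56.9976 m
mgh = ½mv² ⇒ v = √(2gh) = √(2·10.6·56.9976) = 34.7613 m/s = 114.0 ft/s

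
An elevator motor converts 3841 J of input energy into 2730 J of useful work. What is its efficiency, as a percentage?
η = W_out/W_in = 2730/3841 = 71.08%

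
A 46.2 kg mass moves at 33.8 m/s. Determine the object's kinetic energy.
KE = ½mv² = ½(46.2)(33.8)² = 26390 J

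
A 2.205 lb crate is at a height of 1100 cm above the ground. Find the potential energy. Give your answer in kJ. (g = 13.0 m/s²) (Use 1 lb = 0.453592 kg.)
Convert to SI: m = 1.00017 kg, h = 11.0 m
PE = mgh = (1.00017)(13.0)(11.0) = 143.024 J = 0.143 kJ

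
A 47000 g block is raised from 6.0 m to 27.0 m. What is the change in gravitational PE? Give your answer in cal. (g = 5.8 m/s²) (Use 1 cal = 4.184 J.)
Convert to SI: m = 47.0 kg, Δh = 21.0 m
ΔPE = mgΔh = (47.0)(5.8)(21.0) = 5724.6 J = 1368 cal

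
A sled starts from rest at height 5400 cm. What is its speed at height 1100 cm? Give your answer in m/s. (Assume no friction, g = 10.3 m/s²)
Convert to SI: h₁−h₂ = 43.0 m
mgh₁ = mgh₂ + ½mv² ⇒ v = √(2g(h₁−h₂)) = √(2·10.3·43.0) = 29.76 m/s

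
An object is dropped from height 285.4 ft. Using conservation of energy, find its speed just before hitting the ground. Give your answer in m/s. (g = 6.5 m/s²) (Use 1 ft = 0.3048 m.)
Convert to SI: h = 86.9899 m
mgh = ½mv² ⇒ v = √(2gh) = √(2·6.5·86.9899) = 33.63 m/s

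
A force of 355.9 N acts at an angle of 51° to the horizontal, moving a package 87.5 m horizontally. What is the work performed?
W = F·d·cosθ = (355.9)(87.5)cos(51°) = 19600 J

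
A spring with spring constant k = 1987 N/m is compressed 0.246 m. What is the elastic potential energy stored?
PE = ½kx² = ½(1987)(0.246)² = 60.12 J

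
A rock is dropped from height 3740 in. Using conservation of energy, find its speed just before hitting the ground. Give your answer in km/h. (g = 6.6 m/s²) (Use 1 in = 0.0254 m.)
Convert to SI: h = 94.996 m
mgh = ½mv² ⇒ v = √(2gh) = √(2·6.6·94.996) = 35.4111 m/s = 127.5 km/h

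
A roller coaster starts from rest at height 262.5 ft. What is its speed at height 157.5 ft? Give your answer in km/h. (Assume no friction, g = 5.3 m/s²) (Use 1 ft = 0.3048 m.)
Convert to SI: h₁−h₂ = 32.004 m
mgh₁ = mgh₂ + ½mv² ⇒ v = √(2g(h₁−h₂)) = √(2·5.3·32.004) = 18.4185 m/s = 66.31 km/h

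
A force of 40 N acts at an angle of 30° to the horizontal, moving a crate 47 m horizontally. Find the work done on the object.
W = F·d·cosθ = (40)(47)cos(30°) = 1628 J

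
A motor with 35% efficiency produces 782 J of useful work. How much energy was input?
W_in = W_out/η = 782/0.35 = 2234 J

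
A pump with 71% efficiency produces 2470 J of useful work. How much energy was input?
W_in = W_out/η = 2470/0.71 = 3479 J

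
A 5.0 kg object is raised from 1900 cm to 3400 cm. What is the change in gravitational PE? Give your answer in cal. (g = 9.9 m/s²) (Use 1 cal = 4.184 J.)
Convert to SI: m = 5.0 kg, Δh = 15.0 m
ΔPE = mgΔh = (5.0)(9.9)(15.0) = 742.5 J = 177.5 cal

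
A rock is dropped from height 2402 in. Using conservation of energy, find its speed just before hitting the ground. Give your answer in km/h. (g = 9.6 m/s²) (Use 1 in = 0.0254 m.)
Convert to SI: h = 61.0108 m
mgh = ½mv² ⇒ v = √(2gh) = √(2·9.6·61.0108) = 34.2258 m/s = 123.2 km/h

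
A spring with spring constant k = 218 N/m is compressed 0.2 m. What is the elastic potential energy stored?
PE = ½kx² = ½(218)(0.2)² = 4.36 J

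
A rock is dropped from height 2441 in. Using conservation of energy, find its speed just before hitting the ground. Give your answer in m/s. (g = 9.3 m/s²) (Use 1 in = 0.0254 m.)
Convert to SI: h = 62.0014 m
mgh = ½mv² ⇒ v = √(2gh) = √(2·9.3·62.0014) = 33.96 m/s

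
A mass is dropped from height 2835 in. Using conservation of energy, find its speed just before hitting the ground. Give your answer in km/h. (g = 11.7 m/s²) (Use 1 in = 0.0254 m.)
Convert to SI: h = 72.009 m
mgh = ½mv² ⇒ v = √(2gh) = √(2·11.7·72.009) = 41.0489 m/s = 147.8 km/h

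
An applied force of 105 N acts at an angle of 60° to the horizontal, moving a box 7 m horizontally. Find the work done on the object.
W = F·d·cosθ = (105)(7)cos(60°) = 367.5 J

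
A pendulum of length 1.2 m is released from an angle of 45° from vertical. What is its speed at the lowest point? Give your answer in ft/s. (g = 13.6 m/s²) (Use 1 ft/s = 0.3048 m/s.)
h = L(1 − cosθ) = 1.2(1 − cos45°) = 0.351472 m
v = √(2gh) = √(2·13.6·0.351472) = 3.09193 m/s = 10.14 ft/s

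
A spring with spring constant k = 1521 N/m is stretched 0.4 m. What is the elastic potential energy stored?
PE = ½kx² = ½(1521)(0.4)² = 121.7 J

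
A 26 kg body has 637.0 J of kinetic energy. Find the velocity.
v = √(2·KE/m) = √(2·637.0/26) = 7.0 m/s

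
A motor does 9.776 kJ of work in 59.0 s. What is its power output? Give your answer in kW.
Convert to SI: W = 9776.0 J, t = 59.0 s
P = W/t = 9776.0/59.0 = 165.695 W = 0.1657 kW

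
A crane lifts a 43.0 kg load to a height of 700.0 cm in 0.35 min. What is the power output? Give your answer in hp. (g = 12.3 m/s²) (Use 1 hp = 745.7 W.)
Convert to SI: m = 43.0 kg, h = 7.0 m, t = 21.0 s
P = mgh/t = (43.0)(12.3)(7.0)/21.0 = 176.3 W = 0.2364 hp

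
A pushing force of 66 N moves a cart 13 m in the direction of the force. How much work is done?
W = F·d = (66)(13) = 858.0 J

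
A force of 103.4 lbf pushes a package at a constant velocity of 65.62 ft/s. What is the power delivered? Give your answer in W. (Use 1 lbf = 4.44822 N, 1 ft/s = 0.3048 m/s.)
Convert to SI: F = 459.946 N, v = 20.001 m/s
P = Fv = (459.946)(20.001) = 9199 W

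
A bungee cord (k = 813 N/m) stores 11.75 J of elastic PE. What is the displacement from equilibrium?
x = √(2·PE/k) = √(2·11.75/813) = 0.17 m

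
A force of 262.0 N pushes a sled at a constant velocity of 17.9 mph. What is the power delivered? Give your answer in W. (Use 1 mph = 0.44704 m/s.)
Convert to SI: F = 262.0 N, v = 8.00202 m/s
P = Fv = (262.0)(8.00202) = 2097 W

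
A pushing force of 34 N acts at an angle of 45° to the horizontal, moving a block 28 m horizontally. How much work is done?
W = F·d·cosθ = (34)(28)cos(45°) = 673.2 J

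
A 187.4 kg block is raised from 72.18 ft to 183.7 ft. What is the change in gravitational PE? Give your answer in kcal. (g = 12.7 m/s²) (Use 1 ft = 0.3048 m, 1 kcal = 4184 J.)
Convert to SI: m = 187.4 kg, Δh = 33.9913 m
ΔPE = mgΔh = (187.4)(12.7)(33.9913) = 80898.6 J = 19.34 kcal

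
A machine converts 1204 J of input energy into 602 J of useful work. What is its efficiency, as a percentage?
η = W_out/W_in = 602/1204 = 50.0%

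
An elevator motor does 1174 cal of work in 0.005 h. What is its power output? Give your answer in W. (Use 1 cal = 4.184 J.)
Convert to SI: W = 4912.02 J, t = 18.0 s
P = W/t = 4912.02/18.0 = 272.9 W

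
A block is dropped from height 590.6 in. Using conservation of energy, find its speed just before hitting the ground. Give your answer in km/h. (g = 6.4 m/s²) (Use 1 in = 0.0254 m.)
Convert to SI: h = 15.0012 m
mgh = ½mv² ⇒ v = √(2gh) = √(2·6.4·15.0012) = 13.857 m/s = 49.89 km/h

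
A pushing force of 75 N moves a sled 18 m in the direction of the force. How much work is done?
W = F·d = (75)(18) = 1350 J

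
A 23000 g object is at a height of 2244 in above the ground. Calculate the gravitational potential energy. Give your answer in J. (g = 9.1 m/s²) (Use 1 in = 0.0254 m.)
Convert to SI: m = 23.0 kg, h = 56.9976 m
PE = mgh = (23.0)(9.1)(56.9976) = 11930 J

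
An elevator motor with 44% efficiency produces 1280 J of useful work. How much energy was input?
W_in = W_out/η = 1280/0.44 = 2909 J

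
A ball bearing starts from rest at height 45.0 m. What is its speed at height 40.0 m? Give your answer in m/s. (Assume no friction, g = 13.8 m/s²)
mgh₁ = mgh₂ + ½mv² ⇒ v = √(2g(h₁−h₂)) = √(2·13.8·5.0) = 11.75 m/s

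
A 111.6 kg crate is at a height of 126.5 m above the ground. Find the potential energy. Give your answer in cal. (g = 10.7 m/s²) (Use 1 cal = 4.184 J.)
PE = mgh = (111.6)(10.7)(126.5) = 151056 J = 36100 cal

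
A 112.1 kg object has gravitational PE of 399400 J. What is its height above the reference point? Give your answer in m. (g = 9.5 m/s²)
h = PE/(mg) = 399400/(112.1·9.5) = 375.0 m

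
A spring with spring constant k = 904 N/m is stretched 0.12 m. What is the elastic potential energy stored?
PE = ½kx² = ½(904)(0.12)² = 6.509 J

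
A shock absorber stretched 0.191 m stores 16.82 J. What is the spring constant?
k = 2·PE/x² = 2·16.82/(0.191)² = 922.1 N/m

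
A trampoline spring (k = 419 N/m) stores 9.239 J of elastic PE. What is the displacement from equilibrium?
x = √(2·PE/k) = √(2·9.239/419) = 0.21 m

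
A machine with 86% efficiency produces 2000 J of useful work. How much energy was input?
W_in = W_out/η = 2000/0.86 = 2326 J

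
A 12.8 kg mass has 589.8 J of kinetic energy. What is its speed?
v = √(2·KE/m) = √(2·589.8/12.8) = 9.6 m/s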